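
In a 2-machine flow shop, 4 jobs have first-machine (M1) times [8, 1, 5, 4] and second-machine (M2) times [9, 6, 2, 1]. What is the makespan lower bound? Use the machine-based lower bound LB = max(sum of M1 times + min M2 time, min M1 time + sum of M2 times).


LB1 = sum(M1 times) + min(M2 times) = 18 + 1 = 19
LB2 = min(M1 times) + sum(M2 times) = 1 + 18 = 19
Lower bound = max(LB1, LB2) = max(19, 19) = 19

19


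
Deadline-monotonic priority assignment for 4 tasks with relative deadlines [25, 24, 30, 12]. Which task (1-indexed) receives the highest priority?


Sort tasks by relative deadline (ascending):
  Task 4: deadline = 12
  Task 2: deadline = 24
  Task 1: deadline = 25
  Task 3: deadline = 30
Priority order (highest first): [4, 2, 1, 3]
Highest priority task = 4

4


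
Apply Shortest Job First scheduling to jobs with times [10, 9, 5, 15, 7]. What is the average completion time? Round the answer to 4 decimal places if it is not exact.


SJF order (ascending): [5, 7, 9, 10, 15]
Completion times:
  Job 1: burst=5, C=5
  Job 2: burst=7, C=12
  Job 3: burst=9, C=21
  Job 4: burst=10, C=31
  Job 5: burst=15, C=46
Average completion = 115/5 = 23.0

23.0


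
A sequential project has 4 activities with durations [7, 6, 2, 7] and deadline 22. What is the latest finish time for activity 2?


LF(activity 2) = deadline - sum of successor durations
Successors: activities 3 through 4 with durations [2, 7]
Sum of successor durations = 9
LF = 22 - 9 = 13

13


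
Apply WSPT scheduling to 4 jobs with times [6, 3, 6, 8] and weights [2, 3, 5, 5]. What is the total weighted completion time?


Compute p/w ratios and sort ascending (WSPT): [(3, 3), (6, 5), (8, 5), (6, 2)]
Compute weighted completion times:
  Job (p=3,w=3): C=3, w*C=3*3=9
  Job (p=6,w=5): C=9, w*C=5*9=45
  Job (p=8,w=5): C=17, w*C=5*17=85
  Job (p=6,w=2): C=23, w*C=2*23=46
Total weighted completion time = 185

185


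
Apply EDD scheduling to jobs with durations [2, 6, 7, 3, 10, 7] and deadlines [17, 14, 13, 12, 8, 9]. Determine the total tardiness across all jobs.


Sort by due date (EDD order): [(10, 8), (7, 9), (3, 12), (7, 13), (6, 14), (2, 17)]
Compute completion times and tardiness:
  Job 1: p=10, d=8, C=10, tardiness=max(0,10-8)=2
  Job 2: p=7, d=9, C=17, tardiness=max(0,17-9)=8
  Job 3: p=3, d=12, C=20, tardiness=max(0,20-12)=8
  Job 4: p=7, d=13, C=27, tardiness=max(0,27-13)=14
  Job 5: p=6, d=14, C=33, tardiness=max(0,33-14)=19
  Job 6: p=2, d=17, C=35, tardiness=max(0,35-17)=18
Total tardiness = 69

69


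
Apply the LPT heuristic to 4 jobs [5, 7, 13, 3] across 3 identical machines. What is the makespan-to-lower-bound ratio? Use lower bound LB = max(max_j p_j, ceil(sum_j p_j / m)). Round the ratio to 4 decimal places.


LPT order: [13, 7, 5, 3]
Machine loads after assignment: [13, 7, 8]
LPT makespan = 13
Lower bound = max(max_job, ceil(total/3)) = max(13, 10) = 13
Ratio = 13 / 13 = 1.0

1.0


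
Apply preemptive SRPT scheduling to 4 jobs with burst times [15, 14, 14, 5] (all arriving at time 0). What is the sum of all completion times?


Since all jobs arrive at t=0, SRPT equals SPT ordering.
SPT order: [5, 14, 14, 15]
Completion times:
  Job 1: p=5, C=5
  Job 2: p=14, C=19
  Job 3: p=14, C=33
  Job 4: p=15, C=48
Total completion time = 5 + 19 + 33 + 48 = 105

105


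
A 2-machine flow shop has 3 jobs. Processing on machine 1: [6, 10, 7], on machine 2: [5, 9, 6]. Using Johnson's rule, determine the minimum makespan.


Apply Johnson's rule:
  Group 1 (a <= b): []
  Group 2 (a > b): [(2, 10, 9), (3, 7, 6), (1, 6, 5)]
Optimal job order: [2, 3, 1]
Schedule:
  Job 2: M1 done at 10, M2 done at 19
  Job 3: M1 done at 17, M2 done at 25
  Job 1: M1 done at 23, M2 done at 30
Makespan = 30

30


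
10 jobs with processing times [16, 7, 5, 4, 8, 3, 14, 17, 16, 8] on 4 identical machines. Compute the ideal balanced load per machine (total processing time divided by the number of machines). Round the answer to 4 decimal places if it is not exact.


Total processing time = 16 + 7 + 5 + 4 + 8 + 3 + 14 + 17 + 16 + 8 = 98
Number of machines = 4
Ideal balanced load = 98 / 4 = 24.5

24.5


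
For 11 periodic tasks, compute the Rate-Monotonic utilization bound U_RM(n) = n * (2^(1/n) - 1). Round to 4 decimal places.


Compute 2^(1/11) = 1.0650410894
Subtract 1: 1.0650410894 - 1 = 0.0650410894
Multiply by n: 11 * 0.0650410894 = 0.7154519834
Round to 4 dp: 0.7155

0.7155


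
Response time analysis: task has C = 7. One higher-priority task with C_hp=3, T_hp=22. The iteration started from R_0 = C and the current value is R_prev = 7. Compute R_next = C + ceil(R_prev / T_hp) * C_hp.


R_next = C + ceil(R_prev / T_hp) * C_hp
ceil(7 / 22) = ceil(0.3182) = 1
Interference = 1 * 3 = 3
R_next = 7 + 3 = 10

10


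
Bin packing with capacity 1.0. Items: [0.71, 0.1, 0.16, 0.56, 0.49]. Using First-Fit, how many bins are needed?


Place items sequentially using First-Fit:
  Item 0.71 -> new Bin 1
  Item 0.1 -> Bin 1 (now 0.81)
  Item 0.16 -> Bin 1 (now 0.97)
  Item 0.56 -> new Bin 2
  Item 0.49 -> new Bin 3
Total bins used = 3

3


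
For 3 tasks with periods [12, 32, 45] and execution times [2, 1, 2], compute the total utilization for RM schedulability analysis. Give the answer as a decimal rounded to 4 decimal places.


Compute individual utilizations (exact fractions):
  Task 1: C/T = 2/12 = 1/6 (approx. 0.1667)
  Task 2: C/T = 1/32 (approx. 0.0313)
  Task 3: C/T = 2/45 (approx. 0.0444)
Total utilization U = 1/6 + 1/32 + 2/45 = 349/1440
Rounded to 4 decimal places: U = 0.2424
RM (Liu & Layland) bound for 3 tasks = 0.779763; compare with U = 349/1440 (approx. 0.242361)
U <= bound, so schedulable by RM sufficient condition.

0.2424


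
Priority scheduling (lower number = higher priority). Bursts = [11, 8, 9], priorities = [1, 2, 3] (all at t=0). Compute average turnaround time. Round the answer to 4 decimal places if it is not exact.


Sort by priority (ascending = highest first):
Order: [(1, 11), (2, 8), (3, 9)]
Completion times:
  Priority 1, burst=11, C=11
  Priority 2, burst=8, C=19
  Priority 3, burst=9, C=28
Average turnaround = 58/3 = 19.3333

19.3333


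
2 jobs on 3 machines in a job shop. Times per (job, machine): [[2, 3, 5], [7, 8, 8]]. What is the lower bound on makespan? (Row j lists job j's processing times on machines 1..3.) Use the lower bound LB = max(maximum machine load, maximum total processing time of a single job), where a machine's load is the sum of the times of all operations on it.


Machine loads:
  Machine 1: 2 + 7 = 9
  Machine 2: 3 + 8 = 11
  Machine 3: 5 + 8 = 13
Max machine load = 13
Job totals:
  Job 1: 10
  Job 2: 23
Max job total = 23
Lower bound = max(13, 23) = 23

23


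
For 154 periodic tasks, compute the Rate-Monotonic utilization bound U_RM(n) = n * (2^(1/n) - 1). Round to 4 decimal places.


Compute 2^(1/154) = 1.0045111002
Subtract 1: 1.0045111002 - 1 = 0.0045111002
Multiply by n: 154 * 0.0045111002 = 0.6947094308
Round to 4 dp: 0.6947

0.6947


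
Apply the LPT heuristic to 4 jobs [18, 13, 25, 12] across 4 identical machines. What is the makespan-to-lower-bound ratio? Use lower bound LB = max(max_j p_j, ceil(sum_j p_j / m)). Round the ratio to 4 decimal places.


LPT order: [25, 18, 13, 12]
Machine loads after assignment: [25, 18, 13, 12]
LPT makespan = 25
Lower bound = max(max_job, ceil(total/4)) = max(25, 17) = 25
Ratio = 25 / 25 = 1.0

1.0


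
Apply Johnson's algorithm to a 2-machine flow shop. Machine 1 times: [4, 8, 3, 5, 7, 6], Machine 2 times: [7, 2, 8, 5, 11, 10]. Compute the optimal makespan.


Apply Johnson's rule:
  Group 1 (a <= b): [(3, 3, 8), (1, 4, 7), (4, 5, 5), (6, 6, 10), (5, 7, 11)]
  Group 2 (a > b): [(2, 8, 2)]
Optimal job order: [3, 1, 4, 6, 5, 2]
Schedule:
  Job 3: M1 done at 3, M2 done at 11
  Job 1: M1 done at 7, M2 done at 18
  Job 4: M1 done at 12, M2 done at 23
  Job 6: M1 done at 18, M2 done at 33
  Job 5: M1 done at 25, M2 done at 44
  Job 2: M1 done at 33, M2 done at 46
Makespan = 46

46


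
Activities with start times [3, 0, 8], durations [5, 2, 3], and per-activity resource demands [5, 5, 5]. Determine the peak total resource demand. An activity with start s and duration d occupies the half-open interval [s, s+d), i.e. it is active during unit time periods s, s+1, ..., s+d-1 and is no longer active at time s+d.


Each activity i is active on [start_i, start_i + duration_i).
Compute total resource usage per time slot:
  t=0: active resources = [5], total = 5
  t=1: active resources = [5], total = 5
  t=2: active resources = [], total = 0
  t=3: active resources = [5], total = 5
  t=4: active resources = [5], total = 5
  t=5: active resources = [5], total = 5
  t=6: active resources = [5], total = 5
  t=7: active resources = [5], total = 5
  t=8: active resources = [5], total = 5
  t=9: active resources = [5], total = 5
  t=10: active resources = [5], total = 5
Peak resource demand = 5

5


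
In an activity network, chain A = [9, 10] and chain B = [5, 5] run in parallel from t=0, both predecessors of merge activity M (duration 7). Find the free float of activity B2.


ES(B2) = sum of predecessors on chain B = 5
EF(B2) = ES + duration = 5 + 5 = 10
Successor of B2 is M. ES(M) = max(sum(A), sum(B)) = max(19, 10) = 19
Free float = ES(successor) - EF(current) = 19 - 10 = 9

9


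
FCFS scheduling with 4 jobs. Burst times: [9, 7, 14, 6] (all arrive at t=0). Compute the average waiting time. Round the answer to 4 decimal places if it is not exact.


FCFS order (as given): [9, 7, 14, 6]
Waiting times:
  Job 1: wait = 0
  Job 2: wait = 9
  Job 3: wait = 16
  Job 4: wait = 30
Sum of waiting times = 55
Average waiting time = 55/4 = 13.75

13.75


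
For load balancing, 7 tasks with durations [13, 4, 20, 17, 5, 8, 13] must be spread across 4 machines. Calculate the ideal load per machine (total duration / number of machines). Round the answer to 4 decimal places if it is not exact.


Total processing time = 13 + 4 + 20 + 17 + 5 + 8 + 13 = 80
Number of machines = 4
Ideal balanced load = 80 / 4 = 20.0

20.0


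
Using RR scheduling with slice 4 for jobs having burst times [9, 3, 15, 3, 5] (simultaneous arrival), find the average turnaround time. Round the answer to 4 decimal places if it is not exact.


Time quantum = 4
Execution trace:
  J1 runs 4 units, time = 4
  J2 runs 3 units, time = 7
  J3 runs 4 units, time = 11
  J4 runs 3 units, time = 14
  J5 runs 4 units, time = 18
  J1 runs 4 units, time = 22
  J3 runs 4 units, time = 26
  J5 runs 1 units, time = 27
  J1 runs 1 units, time = 28
  J3 runs 4 units, time = 32
  J3 runs 3 units, time = 35
Finish times: [28, 7, 35, 14, 27]
Average turnaround = 111/5 = 22.2

22.2


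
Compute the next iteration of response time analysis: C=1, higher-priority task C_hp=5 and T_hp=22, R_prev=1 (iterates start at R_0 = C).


R_next = C + ceil(R_prev / T_hp) * C_hp
ceil(1 / 22) = ceil(0.0455) = 1
Interference = 1 * 5 = 5
R_next = 1 + 5 = 6

6


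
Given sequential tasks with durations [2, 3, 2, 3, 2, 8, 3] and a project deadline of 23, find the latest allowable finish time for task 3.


LF(activity 3) = deadline - sum of successor durations
Successors: activities 4 through 7 with durations [3, 2, 8, 3]
Sum of successor durations = 16
LF = 23 - 16 = 7

7


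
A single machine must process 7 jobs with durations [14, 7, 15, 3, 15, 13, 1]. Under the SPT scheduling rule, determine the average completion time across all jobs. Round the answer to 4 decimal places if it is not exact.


Sort jobs by processing time (SPT order): [1, 3, 7, 13, 14, 15, 15]
Compute completion times sequentially:
  Job 1: processing = 1, completes at 1
  Job 2: processing = 3, completes at 4
  Job 3: processing = 7, completes at 11
  Job 4: processing = 13, completes at 24
  Job 5: processing = 14, completes at 38
  Job 6: processing = 15, completes at 53
  Job 7: processing = 15, completes at 68
Sum of completion times = 199
Average completion time = 199/7 = 28.4286

28.4286


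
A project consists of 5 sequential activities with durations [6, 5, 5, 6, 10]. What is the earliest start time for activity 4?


Activity 4 starts after activities 1 through 3 complete.
Predecessor durations: [6, 5, 5]
ES = 6 + 5 + 5 = 16

16


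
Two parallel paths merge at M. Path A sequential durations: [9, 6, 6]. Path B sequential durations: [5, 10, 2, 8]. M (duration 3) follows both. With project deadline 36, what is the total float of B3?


Forward pass: ES(B3) = sum of predecessors on chain B = 15
EF = ES + duration = 15 + 2 = 17
Backward pass: LF(M) = deadline = 36; LS(M) = 36 - 3 = 33
LF(B3) = LS(M) - sum(successors on chain B) = 33 - 8 = 25
LS = LF - duration = 25 - 2 = 23
Total float = LS - ES = 23 - 15 = 8

8


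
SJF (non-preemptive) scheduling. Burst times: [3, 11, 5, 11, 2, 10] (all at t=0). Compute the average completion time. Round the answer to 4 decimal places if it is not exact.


SJF order (ascending): [2, 3, 5, 10, 11, 11]
Completion times:
  Job 1: burst=2, C=2
  Job 2: burst=3, C=5
  Job 3: burst=5, C=10
  Job 4: burst=10, C=20
  Job 5: burst=11, C=31
  Job 6: burst=11, C=42
Average completion = 110/6 = 18.3333

18.3333


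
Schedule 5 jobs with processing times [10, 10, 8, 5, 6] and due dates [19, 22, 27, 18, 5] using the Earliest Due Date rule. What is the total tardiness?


Sort by due date (EDD order): [(6, 5), (5, 18), (10, 19), (10, 22), (8, 27)]
Compute completion times and tardiness:
  Job 1: p=6, d=5, C=6, tardiness=max(0,6-5)=1
  Job 2: p=5, d=18, C=11, tardiness=max(0,11-18)=0
  Job 3: p=10, d=19, C=21, tardiness=max(0,21-19)=2
  Job 4: p=10, d=22, C=31, tardiness=max(0,31-22)=9
  Job 5: p=8, d=27, C=39, tardiness=max(0,39-27)=12
Total tardiness = 24

24


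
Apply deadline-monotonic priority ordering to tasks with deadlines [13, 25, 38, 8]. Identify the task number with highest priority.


Sort tasks by relative deadline (ascending):
  Task 4: deadline = 8
  Task 1: deadline = 13
  Task 2: deadline = 25
  Task 3: deadline = 38
Priority order (highest first): [4, 1, 2, 3]
Highest priority task = 4

4


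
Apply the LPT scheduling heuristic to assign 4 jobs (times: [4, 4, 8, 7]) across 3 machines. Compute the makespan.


Sort jobs in decreasing order (LPT): [8, 7, 4, 4]
Assign each job to the least loaded machine:
  Machine 1: jobs [8], load = 8
  Machine 2: jobs [7], load = 7
  Machine 3: jobs [4, 4], load = 8
Makespan = max load = 8

8


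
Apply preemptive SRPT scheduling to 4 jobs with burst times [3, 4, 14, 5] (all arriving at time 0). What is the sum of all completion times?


Since all jobs arrive at t=0, SRPT equals SPT ordering.
SPT order: [3, 4, 5, 14]
Completion times:
  Job 1: p=3, C=3
  Job 2: p=4, C=7
  Job 3: p=5, C=12
  Job 4: p=14, C=26
Total completion time = 3 + 7 + 12 + 26 = 48

48


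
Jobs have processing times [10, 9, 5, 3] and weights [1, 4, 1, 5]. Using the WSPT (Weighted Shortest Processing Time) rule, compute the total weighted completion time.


Compute p/w ratios and sort ascending (WSPT): [(3, 5), (9, 4), (5, 1), (10, 1)]
Compute weighted completion times:
  Job (p=3,w=5): C=3, w*C=5*3=15
  Job (p=9,w=4): C=12, w*C=4*12=48
  Job (p=5,w=1): C=17, w*C=1*17=17
  Job (p=10,w=1): C=27, w*C=1*27=27
Total weighted completion time = 107

107


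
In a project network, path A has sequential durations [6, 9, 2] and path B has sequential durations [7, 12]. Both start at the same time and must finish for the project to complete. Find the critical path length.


Path A total = 6 + 9 + 2 = 17
Path B total = 7 + 12 = 19
Critical path = longest path = max(17, 19) = 19

19


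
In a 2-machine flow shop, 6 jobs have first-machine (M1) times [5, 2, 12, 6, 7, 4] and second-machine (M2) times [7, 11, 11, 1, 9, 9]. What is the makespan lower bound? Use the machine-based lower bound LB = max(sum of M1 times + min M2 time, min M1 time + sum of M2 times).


LB1 = sum(M1 times) + min(M2 times) = 36 + 1 = 37
LB2 = min(M1 times) + sum(M2 times) = 2 + 48 = 50
Lower bound = max(LB1, LB2) = max(37, 50) = 50

50


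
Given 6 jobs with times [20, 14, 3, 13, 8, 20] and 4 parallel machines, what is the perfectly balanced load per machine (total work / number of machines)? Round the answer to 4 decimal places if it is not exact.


Total processing time = 20 + 14 + 3 + 13 + 8 + 20 = 78
Number of machines = 4
Ideal balanced load = 78 / 4 = 19.5

19.5


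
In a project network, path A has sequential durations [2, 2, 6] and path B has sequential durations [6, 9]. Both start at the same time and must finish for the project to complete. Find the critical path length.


Path A total = 2 + 2 + 6 = 10
Path B total = 6 + 9 = 15
Critical path = longest path = max(10, 15) = 15

15


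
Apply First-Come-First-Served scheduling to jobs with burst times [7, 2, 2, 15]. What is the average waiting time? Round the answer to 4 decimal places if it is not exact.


FCFS order (as given): [7, 2, 2, 15]
Waiting times:
  Job 1: wait = 0
  Job 2: wait = 7
  Job 3: wait = 9
  Job 4: wait = 11
Sum of waiting times = 27
Average waiting time = 27/4 = 6.75

6.75


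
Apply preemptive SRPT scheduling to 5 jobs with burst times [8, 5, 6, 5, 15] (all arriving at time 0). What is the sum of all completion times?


Since all jobs arrive at t=0, SRPT equals SPT ordering.
SPT order: [5, 5, 6, 8, 15]
Completion times:
  Job 1: p=5, C=5
  Job 2: p=5, C=10
  Job 3: p=6, C=16
  Job 4: p=8, C=24
  Job 5: p=15, C=39
Total completion time = 5 + 10 + 16 + 24 + 39 = 94

94


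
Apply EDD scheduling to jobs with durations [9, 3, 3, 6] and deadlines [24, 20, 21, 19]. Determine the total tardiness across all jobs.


Sort by due date (EDD order): [(6, 19), (3, 20), (3, 21), (9, 24)]
Compute completion times and tardiness:
  Job 1: p=6, d=19, C=6, tardiness=max(0,6-19)=0
  Job 2: p=3, d=20, C=9, tardiness=max(0,9-20)=0
  Job 3: p=3, d=21, C=12, tardiness=max(0,12-21)=0
  Job 4: p=9, d=24, C=21, tardiness=max(0,21-24)=0
Total tardiness = 0

0


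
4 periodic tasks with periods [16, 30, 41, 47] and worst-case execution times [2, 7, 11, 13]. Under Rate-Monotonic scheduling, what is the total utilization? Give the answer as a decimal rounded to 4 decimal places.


Compute individual utilizations (exact fractions):
  Task 1: C/T = 2/16 = 1/8 (approx. 0.125)
  Task 2: C/T = 7/30 (approx. 0.2333)
  Task 3: C/T = 11/41 (approx. 0.2683)
  Task 4: C/T = 13/47 (approx. 0.2766)
Total utilization U = 1/8 + 7/30 + 11/41 + 13/47 = 208861/231240
Rounded to 4 decimal places: U = 0.9032
RM (Liu & Layland) bound for 4 tasks = 0.756828; compare with U = 208861/231240 (approx. 0.903222)
bound < U <= 1, so the RM sufficient condition is not met (inconclusive; an exact test such as response-time analysis is needed).

0.9032


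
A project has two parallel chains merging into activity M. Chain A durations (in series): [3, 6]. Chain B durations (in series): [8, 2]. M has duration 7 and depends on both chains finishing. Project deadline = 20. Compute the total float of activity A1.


Forward pass: ES(A1) = sum of predecessors on chain A = 0
EF = ES + duration = 0 + 3 = 3
Backward pass: LF(M) = deadline = 20; LS(M) = 20 - 7 = 13
LF(A1) = LS(M) - sum(successors on chain A) = 13 - 6 = 7
LS = LF - duration = 7 - 3 = 4
Total float = LS - ES = 4 - 0 = 4

4


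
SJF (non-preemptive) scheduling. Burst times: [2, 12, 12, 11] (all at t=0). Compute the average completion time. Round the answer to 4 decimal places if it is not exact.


SJF order (ascending): [2, 11, 12, 12]
Completion times:
  Job 1: burst=2, C=2
  Job 2: burst=11, C=13
  Job 3: burst=12, C=25
  Job 4: burst=12, C=37
Average completion = 77/4 = 19.25

19.25


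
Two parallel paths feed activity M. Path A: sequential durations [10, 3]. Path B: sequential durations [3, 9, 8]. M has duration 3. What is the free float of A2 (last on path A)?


ES(A2) = sum of predecessors on chain A = 10
EF(A2) = ES + duration = 10 + 3 = 13
Successor of A2 is M. ES(M) = max(sum(A), sum(B)) = max(13, 20) = 20
Free float = ES(successor) - EF(current) = 20 - 13 = 7

7


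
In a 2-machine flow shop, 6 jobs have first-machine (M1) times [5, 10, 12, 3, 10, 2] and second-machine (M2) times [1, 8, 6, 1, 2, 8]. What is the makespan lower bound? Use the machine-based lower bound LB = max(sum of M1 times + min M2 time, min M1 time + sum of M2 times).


LB1 = sum(M1 times) + min(M2 times) = 42 + 1 = 43
LB2 = min(M1 times) + sum(M2 times) = 2 + 26 = 28
Lower bound = max(LB1, LB2) = max(43, 28) = 43

43


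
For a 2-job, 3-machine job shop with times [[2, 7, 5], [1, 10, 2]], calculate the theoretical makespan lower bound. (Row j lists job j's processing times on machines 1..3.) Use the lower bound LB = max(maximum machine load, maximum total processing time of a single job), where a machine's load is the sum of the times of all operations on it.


Machine loads:
  Machine 1: 2 + 1 = 3
  Machine 2: 7 + 10 = 17
  Machine 3: 5 + 2 = 7
Max machine load = 17
Job totals:
  Job 1: 14
  Job 2: 13
Max job total = 14
Lower bound = max(17, 14) = 17

17


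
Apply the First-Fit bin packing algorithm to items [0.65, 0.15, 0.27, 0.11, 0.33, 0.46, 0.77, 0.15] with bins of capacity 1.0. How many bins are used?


Place items sequentially using First-Fit:
  Item 0.65 -> new Bin 1
  Item 0.15 -> Bin 1 (now 0.8)
  Item 0.27 -> new Bin 2
  Item 0.11 -> Bin 1 (now 0.91)
  Item 0.33 -> Bin 2 (now 0.6)
  Item 0.46 -> new Bin 3
  Item 0.77 -> new Bin 4
  Item 0.15 -> Bin 2 (now 0.75)
Total bins used = 4

4


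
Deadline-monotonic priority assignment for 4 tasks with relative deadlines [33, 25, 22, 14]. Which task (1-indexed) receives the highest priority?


Sort tasks by relative deadline (ascending):
  Task 4: deadline = 14
  Task 3: deadline = 22
  Task 2: deadline = 25
  Task 1: deadline = 33
Priority order (highest first): [4, 3, 2, 1]
Highest priority task = 4

4


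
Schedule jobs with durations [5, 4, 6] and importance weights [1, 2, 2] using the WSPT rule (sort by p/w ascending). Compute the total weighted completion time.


Compute p/w ratios and sort ascending (WSPT): [(4, 2), (6, 2), (5, 1)]
Compute weighted completion times:
  Job (p=4,w=2): C=4, w*C=2*4=8
  Job (p=6,w=2): C=10, w*C=2*10=20
  Job (p=5,w=1): C=15, w*C=1*15=15
Total weighted completion time = 43

43


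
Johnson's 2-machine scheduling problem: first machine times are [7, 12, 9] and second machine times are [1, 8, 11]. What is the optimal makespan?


Apply Johnson's rule:
  Group 1 (a <= b): [(3, 9, 11)]
  Group 2 (a > b): [(2, 12, 8), (1, 7, 1)]
Optimal job order: [3, 2, 1]
Schedule:
  Job 3: M1 done at 9, M2 done at 20
  Job 2: M1 done at 21, M2 done at 29
  Job 1: M1 done at 28, M2 done at 30
Makespan = 30

30


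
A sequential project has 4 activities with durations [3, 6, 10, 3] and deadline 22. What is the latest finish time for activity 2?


LF(activity 2) = deadline - sum of successor durations
Successors: activities 3 through 4 with durations [10, 3]
Sum of successor durations = 13
LF = 22 - 13 = 9

9


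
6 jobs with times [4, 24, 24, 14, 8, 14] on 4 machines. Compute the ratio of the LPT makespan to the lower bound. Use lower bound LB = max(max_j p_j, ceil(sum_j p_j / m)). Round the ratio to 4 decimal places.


LPT order: [24, 24, 14, 14, 8, 4]
Machine loads after assignment: [24, 24, 22, 18]
LPT makespan = 24
Lower bound = max(max_job, ceil(total/4)) = max(24, 22) = 24
Ratio = 24 / 24 = 1.0

1.0


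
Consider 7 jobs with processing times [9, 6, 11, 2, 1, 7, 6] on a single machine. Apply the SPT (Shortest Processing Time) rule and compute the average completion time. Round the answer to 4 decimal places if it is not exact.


Sort jobs by processing time (SPT order): [1, 2, 6, 6, 7, 9, 11]
Compute completion times sequentially:
  Job 1: processing = 1, completes at 1
  Job 2: processing = 2, completes at 3
  Job 3: processing = 6, completes at 9
  Job 4: processing = 6, completes at 15
  Job 5: processing = 7, completes at 22
  Job 6: processing = 9, completes at 31
  Job 7: processing = 11, completes at 42
Sum of completion times = 123
Average completion time = 123/7 = 17.5714

17.5714


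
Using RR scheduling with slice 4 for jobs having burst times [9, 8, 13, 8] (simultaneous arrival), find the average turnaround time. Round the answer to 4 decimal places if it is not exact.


Time quantum = 4
Execution trace:
  J1 runs 4 units, time = 4
  J2 runs 4 units, time = 8
  J3 runs 4 units, time = 12
  J4 runs 4 units, time = 16
  J1 runs 4 units, time = 20
  J2 runs 4 units, time = 24
  J3 runs 4 units, time = 28
  J4 runs 4 units, time = 32
  J1 runs 1 units, time = 33
  J3 runs 4 units, time = 37
  J3 runs 1 units, time = 38
Finish times: [33, 24, 38, 32]
Average turnaround = 127/4 = 31.75

31.75


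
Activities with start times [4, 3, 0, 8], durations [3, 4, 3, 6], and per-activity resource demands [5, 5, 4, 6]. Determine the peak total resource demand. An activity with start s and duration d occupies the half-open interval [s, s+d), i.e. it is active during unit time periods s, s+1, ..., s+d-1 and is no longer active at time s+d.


Each activity i is active on [start_i, start_i + duration_i).
Compute total resource usage per time slot:
  t=0: active resources = [4], total = 4
  t=1: active resources = [4], total = 4
  t=2: active resources = [4], total = 4
  t=3: active resources = [5], total = 5
  t=4: active resources = [5, 5], total = 10
  t=5: active resources = [5, 5], total = 10
  t=6: active resources = [5, 5], total = 10
  t=7: active resources = [], total = 0
  t=8: active resources = [6], total = 6
  t=9: active resources = [6], total = 6
  t=10: active resources = [6], total = 6
  t=11: active resources = [6], total = 6
  t=12: active resources = [6], total = 6
  t=13: active resources = [6], total = 6
Peak resource demand = 10

10


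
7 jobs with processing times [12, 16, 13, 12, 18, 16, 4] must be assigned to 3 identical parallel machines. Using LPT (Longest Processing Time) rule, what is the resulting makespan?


Sort jobs in decreasing order (LPT): [18, 16, 16, 13, 12, 12, 4]
Assign each job to the least loaded machine:
  Machine 1: jobs [18, 12], load = 30
  Machine 2: jobs [16, 13], load = 29
  Machine 3: jobs [16, 12, 4], load = 32
Makespan = max load = 32

32


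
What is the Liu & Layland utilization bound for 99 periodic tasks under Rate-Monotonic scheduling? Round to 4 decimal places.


Compute 2^(1/99) = 1.0070260544
Subtract 1: 1.0070260544 - 1 = 0.0070260544
Multiply by n: 99 * 0.0070260544 = 0.6955793856
Round to 4 dp: 0.6956

0.6956


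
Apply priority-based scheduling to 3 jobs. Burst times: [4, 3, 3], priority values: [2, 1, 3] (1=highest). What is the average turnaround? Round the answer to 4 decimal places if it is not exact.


Sort by priority (ascending = highest first):
Order: [(1, 3), (2, 4), (3, 3)]
Completion times:
  Priority 1, burst=3, C=3
  Priority 2, burst=4, C=7
  Priority 3, burst=3, C=10
Average turnaround = 20/3 = 6.6667

6.6667


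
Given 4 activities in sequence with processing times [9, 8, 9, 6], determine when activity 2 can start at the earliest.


Activity 2 starts after activities 1 through 1 complete.
Predecessor durations: [9]
ES = 9 = 9

9


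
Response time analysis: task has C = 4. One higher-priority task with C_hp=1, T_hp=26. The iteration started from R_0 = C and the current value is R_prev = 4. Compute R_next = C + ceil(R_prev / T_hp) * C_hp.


R_next = C + ceil(R_prev / T_hp) * C_hp
ceil(4 / 26) = ceil(0.1538) = 1
Interference = 1 * 1 = 1
R_next = 4 + 1 = 5

5


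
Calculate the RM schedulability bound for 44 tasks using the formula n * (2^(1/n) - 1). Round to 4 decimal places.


Compute 2^(1/44) = 1.0158780831
Subtract 1: 1.0158780831 - 1 = 0.0158780831
Multiply by n: 44 * 0.0158780831 = 0.6986356564
Round to 4 dp: 0.6986

0.6986


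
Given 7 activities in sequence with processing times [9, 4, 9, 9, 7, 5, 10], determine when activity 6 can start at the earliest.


Activity 6 starts after activities 1 through 5 complete.
Predecessor durations: [9, 4, 9, 9, 7]
ES = 9 + 4 + 9 + 9 + 7 = 38

38


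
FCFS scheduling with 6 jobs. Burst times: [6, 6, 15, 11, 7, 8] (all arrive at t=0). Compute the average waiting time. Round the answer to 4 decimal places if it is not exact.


FCFS order (as given): [6, 6, 15, 11, 7, 8]
Waiting times:
  Job 1: wait = 0
  Job 2: wait = 6
  Job 3: wait = 12
  Job 4: wait = 27
  Job 5: wait = 38
  Job 6: wait = 45
Sum of waiting times = 128
Average waiting time = 128/6 = 21.3333

21.3333


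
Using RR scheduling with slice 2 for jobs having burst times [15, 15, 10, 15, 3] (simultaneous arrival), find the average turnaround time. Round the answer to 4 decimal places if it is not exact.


Time quantum = 2
Execution trace:
  J1 runs 2 units, time = 2
  J2 runs 2 units, time = 4
  J3 runs 2 units, time = 6
  J4 runs 2 units, time = 8
  J5 runs 2 units, time = 10
  J1 runs 2 units, time = 12
  J2 runs 2 units, time = 14
  J3 runs 2 units, time = 16
  J4 runs 2 units, time = 18
  J5 runs 1 units, time = 19
  J1 runs 2 units, time = 21
  J2 runs 2 units, time = 23
  J3 runs 2 units, time = 25
  J4 runs 2 units, time = 27
  J1 runs 2 units, time = 29
  J2 runs 2 units, time = 31
  J3 runs 2 units, time = 33
  J4 runs 2 units, time = 35
  J1 runs 2 units, time = 37
  J2 runs 2 units, time = 39
  J3 runs 2 units, time = 41
  J4 runs 2 units, time = 43
  J1 runs 2 units, time = 45
  J2 runs 2 units, time = 47
  J4 runs 2 units, time = 49
  J1 runs 2 units, time = 51
  J2 runs 2 units, time = 53
  J4 runs 2 units, time = 55
  J1 runs 1 units, time = 56
  J2 runs 1 units, time = 57
  J4 runs 1 units, time = 58
Finish times: [56, 57, 41, 58, 19]
Average turnaround = 231/5 = 46.2

46.2


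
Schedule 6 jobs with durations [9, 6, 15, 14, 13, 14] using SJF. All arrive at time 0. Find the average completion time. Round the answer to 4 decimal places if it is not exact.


SJF order (ascending): [6, 9, 13, 14, 14, 15]
Completion times:
  Job 1: burst=6, C=6
  Job 2: burst=9, C=15
  Job 3: burst=13, C=28
  Job 4: burst=14, C=42
  Job 5: burst=14, C=56
  Job 6: burst=15, C=71
Average completion = 218/6 = 36.3333

36.3333


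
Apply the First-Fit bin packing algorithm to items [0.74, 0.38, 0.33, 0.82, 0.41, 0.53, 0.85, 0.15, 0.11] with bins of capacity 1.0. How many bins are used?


Place items sequentially using First-Fit:
  Item 0.74 -> new Bin 1
  Item 0.38 -> new Bin 2
  Item 0.33 -> Bin 2 (now 0.71)
  Item 0.82 -> new Bin 3
  Item 0.41 -> new Bin 4
  Item 0.53 -> Bin 4 (now 0.94)
  Item 0.85 -> new Bin 5
  Item 0.15 -> Bin 1 (now 0.89)
  Item 0.11 -> Bin 1 (now 1.0)
Total bins used = 5

5


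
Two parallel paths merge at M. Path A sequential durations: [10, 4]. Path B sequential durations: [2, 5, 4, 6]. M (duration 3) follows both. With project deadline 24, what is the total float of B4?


Forward pass: ES(B4) = sum of predecessors on chain B = 11
EF = ES + duration = 11 + 6 = 17
Backward pass: LF(M) = deadline = 24; LS(M) = 24 - 3 = 21
LF(B4) = LS(M) - sum(successors on chain B) = 21 - 0 = 21
LS = LF - duration = 21 - 6 = 15
Total float = LS - ES = 15 - 11 = 4

4


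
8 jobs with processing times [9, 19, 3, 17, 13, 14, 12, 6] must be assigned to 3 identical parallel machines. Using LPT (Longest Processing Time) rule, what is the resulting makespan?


Sort jobs in decreasing order (LPT): [19, 17, 14, 13, 12, 9, 6, 3]
Assign each job to the least loaded machine:
  Machine 1: jobs [19, 9, 3], load = 31
  Machine 2: jobs [17, 12], load = 29
  Machine 3: jobs [14, 13, 6], load = 33
Makespan = max load = 33

33


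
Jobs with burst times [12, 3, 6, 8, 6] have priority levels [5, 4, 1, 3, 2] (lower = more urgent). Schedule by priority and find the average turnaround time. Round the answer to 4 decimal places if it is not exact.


Sort by priority (ascending = highest first):
Order: [(1, 6), (2, 6), (3, 8), (4, 3), (5, 12)]
Completion times:
  Priority 1, burst=6, C=6
  Priority 2, burst=6, C=12
  Priority 3, burst=8, C=20
  Priority 4, burst=3, C=23
  Priority 5, burst=12, C=35
Average turnaround = 96/5 = 19.2

19.2


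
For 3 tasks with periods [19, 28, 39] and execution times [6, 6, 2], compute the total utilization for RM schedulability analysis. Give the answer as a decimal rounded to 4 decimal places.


Compute individual utilizations (exact fractions):
  Task 1: C/T = 6/19 (approx. 0.3158)
  Task 2: C/T = 6/28 = 3/14 (approx. 0.2143)
  Task 3: C/T = 2/39 (approx. 0.0513)
Total utilization U = 6/19 + 3/14 + 2/39 = 6031/10374
Rounded to 4 decimal places: U = 0.5814
RM (Liu & Layland) bound for 3 tasks = 0.779763; compare with U = 6031/10374 (approx. 0.581357)
U <= bound, so schedulable by RM sufficient condition.

0.5814


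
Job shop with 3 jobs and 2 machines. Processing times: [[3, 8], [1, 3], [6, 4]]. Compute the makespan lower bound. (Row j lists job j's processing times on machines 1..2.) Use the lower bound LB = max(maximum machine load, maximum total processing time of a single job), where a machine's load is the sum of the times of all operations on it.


Machine loads:
  Machine 1: 3 + 1 + 6 = 10
  Machine 2: 8 + 3 + 4 = 15
Max machine load = 15
Job totals:
  Job 1: 11
  Job 2: 4
  Job 3: 10
Max job total = 11
Lower bound = max(15, 11) = 15

15


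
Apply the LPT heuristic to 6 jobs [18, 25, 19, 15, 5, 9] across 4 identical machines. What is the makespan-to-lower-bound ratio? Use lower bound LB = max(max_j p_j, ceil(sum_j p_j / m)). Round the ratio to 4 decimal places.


LPT order: [25, 19, 18, 15, 9, 5]
Machine loads after assignment: [25, 19, 23, 24]
LPT makespan = 25
Lower bound = max(max_job, ceil(total/4)) = max(25, 23) = 25
Ratio = 25 / 25 = 1.0

1.0


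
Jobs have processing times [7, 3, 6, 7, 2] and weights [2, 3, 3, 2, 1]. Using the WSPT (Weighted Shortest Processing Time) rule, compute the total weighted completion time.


Compute p/w ratios and sort ascending (WSPT): [(3, 3), (6, 3), (2, 1), (7, 2), (7, 2)]
Compute weighted completion times:
  Job (p=3,w=3): C=3, w*C=3*3=9
  Job (p=6,w=3): C=9, w*C=3*9=27
  Job (p=2,w=1): C=11, w*C=1*11=11
  Job (p=7,w=2): C=18, w*C=2*18=36
  Job (p=7,w=2): C=25, w*C=2*25=50
Total weighted completion time = 133

133


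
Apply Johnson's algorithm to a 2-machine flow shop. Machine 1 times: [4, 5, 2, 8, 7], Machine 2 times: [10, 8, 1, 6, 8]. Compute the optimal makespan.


Apply Johnson's rule:
  Group 1 (a <= b): [(1, 4, 10), (2, 5, 8), (5, 7, 8)]
  Group 2 (a > b): [(4, 8, 6), (3, 2, 1)]
Optimal job order: [1, 2, 5, 4, 3]
Schedule:
  Job 1: M1 done at 4, M2 done at 14
  Job 2: M1 done at 9, M2 done at 22
  Job 5: M1 done at 16, M2 done at 30
  Job 4: M1 done at 24, M2 done at 36
  Job 3: M1 done at 26, M2 done at 37
Makespan = 37

37


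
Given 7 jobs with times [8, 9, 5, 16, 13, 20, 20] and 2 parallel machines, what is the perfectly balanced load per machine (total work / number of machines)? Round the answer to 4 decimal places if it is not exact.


Total processing time = 8 + 9 + 5 + 16 + 13 + 20 + 20 = 91
Number of machines = 2
Ideal balanced load = 91 / 2 = 45.5

45.5


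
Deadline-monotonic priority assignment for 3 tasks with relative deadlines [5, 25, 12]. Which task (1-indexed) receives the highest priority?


Sort tasks by relative deadline (ascending):
  Task 1: deadline = 5
  Task 3: deadline = 12
  Task 2: deadline = 25
Priority order (highest first): [1, 3, 2]
Highest priority task = 1

1


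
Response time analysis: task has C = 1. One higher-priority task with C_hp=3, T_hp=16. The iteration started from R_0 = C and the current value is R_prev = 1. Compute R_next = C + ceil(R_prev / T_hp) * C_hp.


R_next = C + ceil(R_prev / T_hp) * C_hp
ceil(1 / 16) = ceil(0.0625) = 1
Interference = 1 * 3 = 3
R_next = 1 + 3 = 4

4


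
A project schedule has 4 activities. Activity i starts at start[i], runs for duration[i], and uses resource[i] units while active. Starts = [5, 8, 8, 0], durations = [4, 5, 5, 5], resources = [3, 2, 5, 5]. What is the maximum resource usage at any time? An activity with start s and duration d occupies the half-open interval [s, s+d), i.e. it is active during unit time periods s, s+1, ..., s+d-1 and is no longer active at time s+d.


Each activity i is active on [start_i, start_i + duration_i).
Compute total resource usage per time slot:
  t=0: active resources = [5], total = 5
  t=1: active resources = [5], total = 5
  t=2: active resources = [5], total = 5
  t=3: active resources = [5], total = 5
  t=4: active resources = [5], total = 5
  t=5: active resources = [3], total = 3
  t=6: active resources = [3], total = 3
  t=7: active resources = [3], total = 3
  t=8: active resources = [3, 2, 5], total = 10
  t=9: active resources = [2, 5], total = 7
  t=10: active resources = [2, 5], total = 7
  t=11: active resources = [2, 5], total = 7
  t=12: active resources = [2, 5], total = 7
Peak resource demand = 10

10


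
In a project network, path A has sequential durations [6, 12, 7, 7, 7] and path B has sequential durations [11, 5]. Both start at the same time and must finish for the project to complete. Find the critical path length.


Path A total = 6 + 12 + 7 + 7 + 7 = 39
Path B total = 11 + 5 = 16
Critical path = longest path = max(39, 16) = 39

39


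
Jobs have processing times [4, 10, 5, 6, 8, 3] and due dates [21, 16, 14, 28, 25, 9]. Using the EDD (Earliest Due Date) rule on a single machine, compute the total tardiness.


Sort by due date (EDD order): [(3, 9), (5, 14), (10, 16), (4, 21), (8, 25), (6, 28)]
Compute completion times and tardiness:
  Job 1: p=3, d=9, C=3, tardiness=max(0,3-9)=0
  Job 2: p=5, d=14, C=8, tardiness=max(0,8-14)=0
  Job 3: p=10, d=16, C=18, tardiness=max(0,18-16)=2
  Job 4: p=4, d=21, C=22, tardiness=max(0,22-21)=1
  Job 5: p=8, d=25, C=30, tardiness=max(0,30-25)=5
  Job 6: p=6, d=28, C=36, tardiness=max(0,36-28)=8
Total tardiness = 16

16


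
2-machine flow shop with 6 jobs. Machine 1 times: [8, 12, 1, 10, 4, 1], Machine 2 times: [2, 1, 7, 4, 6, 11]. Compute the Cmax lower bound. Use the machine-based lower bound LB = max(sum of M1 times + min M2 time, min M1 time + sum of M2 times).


LB1 = sum(M1 times) + min(M2 times) = 36 + 1 = 37
LB2 = min(M1 times) + sum(M2 times) = 1 + 31 = 32
Lower bound = max(LB1, LB2) = max(37, 32) = 37

37


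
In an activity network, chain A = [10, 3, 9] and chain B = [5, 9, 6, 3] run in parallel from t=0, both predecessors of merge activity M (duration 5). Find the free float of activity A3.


ES(A3) = sum of predecessors on chain A = 13
EF(A3) = ES + duration = 13 + 9 = 22
Successor of A3 is M. ES(M) = max(sum(A), sum(B)) = max(22, 23) = 23
Free float = ES(successor) - EF(current) = 23 - 22 = 1

1


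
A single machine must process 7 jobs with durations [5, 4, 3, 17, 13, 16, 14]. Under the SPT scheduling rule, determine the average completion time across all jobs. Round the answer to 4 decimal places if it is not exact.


Sort jobs by processing time (SPT order): [3, 4, 5, 13, 14, 16, 17]
Compute completion times sequentially:
  Job 1: processing = 3, completes at 3
  Job 2: processing = 4, completes at 7
  Job 3: processing = 5, completes at 12
  Job 4: processing = 13, completes at 25
  Job 5: processing = 14, completes at 39
  Job 6: processing = 16, completes at 55
  Job 7: processing = 17, completes at 72
Sum of completion times = 213
Average completion time = 213/7 = 30.4286

30.4286


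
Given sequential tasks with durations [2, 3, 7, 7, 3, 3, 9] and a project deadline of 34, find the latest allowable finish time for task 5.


LF(activity 5) = deadline - sum of successor durations
Successors: activities 6 through 7 with durations [3, 9]
Sum of successor durations = 12
LF = 34 - 12 = 22

22


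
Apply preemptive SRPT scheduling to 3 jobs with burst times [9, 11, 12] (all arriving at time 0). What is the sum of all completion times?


Since all jobs arrive at t=0, SRPT equals SPT ordering.
SPT order: [9, 11, 12]
Completion times:
  Job 1: p=9, C=9
  Job 2: p=11, C=20
  Job 3: p=12, C=32
Total completion time = 9 + 20 + 32 = 61

61
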